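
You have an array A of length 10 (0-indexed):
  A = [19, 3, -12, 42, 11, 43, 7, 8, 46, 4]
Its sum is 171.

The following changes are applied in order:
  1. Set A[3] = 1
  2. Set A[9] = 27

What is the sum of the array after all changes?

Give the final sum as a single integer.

Answer: 153

Derivation:
Initial sum: 171
Change 1: A[3] 42 -> 1, delta = -41, sum = 130
Change 2: A[9] 4 -> 27, delta = 23, sum = 153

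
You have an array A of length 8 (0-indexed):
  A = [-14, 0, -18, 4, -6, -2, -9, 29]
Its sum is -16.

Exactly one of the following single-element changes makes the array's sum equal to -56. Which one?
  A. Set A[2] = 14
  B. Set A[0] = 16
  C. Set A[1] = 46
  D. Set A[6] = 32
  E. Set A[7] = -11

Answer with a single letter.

Option A: A[2] -18->14, delta=32, new_sum=-16+(32)=16
Option B: A[0] -14->16, delta=30, new_sum=-16+(30)=14
Option C: A[1] 0->46, delta=46, new_sum=-16+(46)=30
Option D: A[6] -9->32, delta=41, new_sum=-16+(41)=25
Option E: A[7] 29->-11, delta=-40, new_sum=-16+(-40)=-56 <-- matches target

Answer: E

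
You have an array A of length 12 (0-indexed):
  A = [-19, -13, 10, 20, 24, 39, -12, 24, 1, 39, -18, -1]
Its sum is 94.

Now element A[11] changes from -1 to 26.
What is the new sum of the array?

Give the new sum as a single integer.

Answer: 121

Derivation:
Old value at index 11: -1
New value at index 11: 26
Delta = 26 - -1 = 27
New sum = old_sum + delta = 94 + (27) = 121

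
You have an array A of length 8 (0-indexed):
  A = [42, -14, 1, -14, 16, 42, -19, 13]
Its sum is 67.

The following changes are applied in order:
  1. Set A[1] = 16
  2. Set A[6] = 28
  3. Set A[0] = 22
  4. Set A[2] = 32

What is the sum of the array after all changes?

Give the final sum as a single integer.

Answer: 155

Derivation:
Initial sum: 67
Change 1: A[1] -14 -> 16, delta = 30, sum = 97
Change 2: A[6] -19 -> 28, delta = 47, sum = 144
Change 3: A[0] 42 -> 22, delta = -20, sum = 124
Change 4: A[2] 1 -> 32, delta = 31, sum = 155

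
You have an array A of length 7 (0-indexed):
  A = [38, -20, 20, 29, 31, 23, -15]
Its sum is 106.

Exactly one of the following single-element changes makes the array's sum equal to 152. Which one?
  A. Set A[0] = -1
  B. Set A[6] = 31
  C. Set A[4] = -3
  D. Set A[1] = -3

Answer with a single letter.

Option A: A[0] 38->-1, delta=-39, new_sum=106+(-39)=67
Option B: A[6] -15->31, delta=46, new_sum=106+(46)=152 <-- matches target
Option C: A[4] 31->-3, delta=-34, new_sum=106+(-34)=72
Option D: A[1] -20->-3, delta=17, new_sum=106+(17)=123

Answer: B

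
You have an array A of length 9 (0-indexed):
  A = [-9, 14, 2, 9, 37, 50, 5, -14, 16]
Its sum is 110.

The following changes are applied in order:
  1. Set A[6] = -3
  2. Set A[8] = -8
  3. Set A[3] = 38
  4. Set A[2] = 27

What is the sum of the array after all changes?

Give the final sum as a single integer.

Initial sum: 110
Change 1: A[6] 5 -> -3, delta = -8, sum = 102
Change 2: A[8] 16 -> -8, delta = -24, sum = 78
Change 3: A[3] 9 -> 38, delta = 29, sum = 107
Change 4: A[2] 2 -> 27, delta = 25, sum = 132

Answer: 132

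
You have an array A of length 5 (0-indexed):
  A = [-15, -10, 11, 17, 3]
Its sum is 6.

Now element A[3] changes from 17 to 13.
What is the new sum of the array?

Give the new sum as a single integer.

Old value at index 3: 17
New value at index 3: 13
Delta = 13 - 17 = -4
New sum = old_sum + delta = 6 + (-4) = 2

Answer: 2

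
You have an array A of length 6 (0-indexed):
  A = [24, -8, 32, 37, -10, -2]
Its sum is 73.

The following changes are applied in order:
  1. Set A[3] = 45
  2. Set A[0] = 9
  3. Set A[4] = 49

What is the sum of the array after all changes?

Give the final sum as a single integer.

Initial sum: 73
Change 1: A[3] 37 -> 45, delta = 8, sum = 81
Change 2: A[0] 24 -> 9, delta = -15, sum = 66
Change 3: A[4] -10 -> 49, delta = 59, sum = 125

Answer: 125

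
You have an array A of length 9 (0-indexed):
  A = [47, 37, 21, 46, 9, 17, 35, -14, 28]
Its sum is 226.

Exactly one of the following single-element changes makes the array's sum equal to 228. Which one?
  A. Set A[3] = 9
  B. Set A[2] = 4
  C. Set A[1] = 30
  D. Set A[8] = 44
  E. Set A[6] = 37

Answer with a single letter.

Option A: A[3] 46->9, delta=-37, new_sum=226+(-37)=189
Option B: A[2] 21->4, delta=-17, new_sum=226+(-17)=209
Option C: A[1] 37->30, delta=-7, new_sum=226+(-7)=219
Option D: A[8] 28->44, delta=16, new_sum=226+(16)=242
Option E: A[6] 35->37, delta=2, new_sum=226+(2)=228 <-- matches target

Answer: E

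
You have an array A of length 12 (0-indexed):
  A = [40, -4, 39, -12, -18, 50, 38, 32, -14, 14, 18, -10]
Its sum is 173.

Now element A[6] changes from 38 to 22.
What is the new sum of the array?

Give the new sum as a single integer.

Answer: 157

Derivation:
Old value at index 6: 38
New value at index 6: 22
Delta = 22 - 38 = -16
New sum = old_sum + delta = 173 + (-16) = 157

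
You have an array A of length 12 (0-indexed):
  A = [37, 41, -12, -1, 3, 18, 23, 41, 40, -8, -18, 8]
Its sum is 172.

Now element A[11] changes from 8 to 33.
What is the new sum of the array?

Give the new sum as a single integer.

Answer: 197

Derivation:
Old value at index 11: 8
New value at index 11: 33
Delta = 33 - 8 = 25
New sum = old_sum + delta = 172 + (25) = 197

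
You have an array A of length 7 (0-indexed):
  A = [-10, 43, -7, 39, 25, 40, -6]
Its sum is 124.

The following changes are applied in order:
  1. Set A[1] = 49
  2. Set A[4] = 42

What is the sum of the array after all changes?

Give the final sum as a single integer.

Answer: 147

Derivation:
Initial sum: 124
Change 1: A[1] 43 -> 49, delta = 6, sum = 130
Change 2: A[4] 25 -> 42, delta = 17, sum = 147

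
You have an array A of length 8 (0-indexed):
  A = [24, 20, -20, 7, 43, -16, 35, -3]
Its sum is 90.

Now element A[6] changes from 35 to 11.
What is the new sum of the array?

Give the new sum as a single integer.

Answer: 66

Derivation:
Old value at index 6: 35
New value at index 6: 11
Delta = 11 - 35 = -24
New sum = old_sum + delta = 90 + (-24) = 66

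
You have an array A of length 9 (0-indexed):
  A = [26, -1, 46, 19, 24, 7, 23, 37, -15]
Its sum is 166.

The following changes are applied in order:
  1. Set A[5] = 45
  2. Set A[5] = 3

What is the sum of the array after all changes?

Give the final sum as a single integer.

Initial sum: 166
Change 1: A[5] 7 -> 45, delta = 38, sum = 204
Change 2: A[5] 45 -> 3, delta = -42, sum = 162

Answer: 162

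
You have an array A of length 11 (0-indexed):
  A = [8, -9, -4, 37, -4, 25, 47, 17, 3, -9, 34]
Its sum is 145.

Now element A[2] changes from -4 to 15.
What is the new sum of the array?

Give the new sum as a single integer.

Answer: 164

Derivation:
Old value at index 2: -4
New value at index 2: 15
Delta = 15 - -4 = 19
New sum = old_sum + delta = 145 + (19) = 164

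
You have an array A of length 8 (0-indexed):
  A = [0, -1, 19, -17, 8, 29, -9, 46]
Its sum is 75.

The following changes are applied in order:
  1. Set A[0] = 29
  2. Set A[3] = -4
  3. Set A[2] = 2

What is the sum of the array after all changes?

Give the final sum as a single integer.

Answer: 100

Derivation:
Initial sum: 75
Change 1: A[0] 0 -> 29, delta = 29, sum = 104
Change 2: A[3] -17 -> -4, delta = 13, sum = 117
Change 3: A[2] 19 -> 2, delta = -17, sum = 100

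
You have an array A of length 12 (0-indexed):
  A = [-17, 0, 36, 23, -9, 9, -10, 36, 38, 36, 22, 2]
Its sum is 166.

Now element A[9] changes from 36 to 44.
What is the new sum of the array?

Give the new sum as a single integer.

Old value at index 9: 36
New value at index 9: 44
Delta = 44 - 36 = 8
New sum = old_sum + delta = 166 + (8) = 174

Answer: 174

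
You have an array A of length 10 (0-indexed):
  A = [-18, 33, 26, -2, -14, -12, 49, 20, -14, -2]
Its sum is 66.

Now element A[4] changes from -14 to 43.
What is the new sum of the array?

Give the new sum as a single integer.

Old value at index 4: -14
New value at index 4: 43
Delta = 43 - -14 = 57
New sum = old_sum + delta = 66 + (57) = 123

Answer: 123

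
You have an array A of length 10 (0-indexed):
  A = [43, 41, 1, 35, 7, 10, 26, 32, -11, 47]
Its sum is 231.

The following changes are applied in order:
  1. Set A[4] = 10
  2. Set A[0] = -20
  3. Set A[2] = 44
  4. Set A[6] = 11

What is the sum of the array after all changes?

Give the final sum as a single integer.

Answer: 199

Derivation:
Initial sum: 231
Change 1: A[4] 7 -> 10, delta = 3, sum = 234
Change 2: A[0] 43 -> -20, delta = -63, sum = 171
Change 3: A[2] 1 -> 44, delta = 43, sum = 214
Change 4: A[6] 26 -> 11, delta = -15, sum = 199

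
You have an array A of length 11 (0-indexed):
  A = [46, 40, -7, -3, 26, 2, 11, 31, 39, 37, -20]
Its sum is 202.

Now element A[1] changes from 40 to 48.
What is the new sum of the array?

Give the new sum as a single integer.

Answer: 210

Derivation:
Old value at index 1: 40
New value at index 1: 48
Delta = 48 - 40 = 8
New sum = old_sum + delta = 202 + (8) = 210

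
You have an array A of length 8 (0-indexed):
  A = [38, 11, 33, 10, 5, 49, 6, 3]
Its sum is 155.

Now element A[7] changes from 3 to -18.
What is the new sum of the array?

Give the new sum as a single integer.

Old value at index 7: 3
New value at index 7: -18
Delta = -18 - 3 = -21
New sum = old_sum + delta = 155 + (-21) = 134

Answer: 134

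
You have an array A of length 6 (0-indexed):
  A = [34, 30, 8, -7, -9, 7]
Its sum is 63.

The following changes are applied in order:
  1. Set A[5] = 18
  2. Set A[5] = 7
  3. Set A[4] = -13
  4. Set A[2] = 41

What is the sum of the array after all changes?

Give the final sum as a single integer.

Answer: 92

Derivation:
Initial sum: 63
Change 1: A[5] 7 -> 18, delta = 11, sum = 74
Change 2: A[5] 18 -> 7, delta = -11, sum = 63
Change 3: A[4] -9 -> -13, delta = -4, sum = 59
Change 4: A[2] 8 -> 41, delta = 33, sum = 92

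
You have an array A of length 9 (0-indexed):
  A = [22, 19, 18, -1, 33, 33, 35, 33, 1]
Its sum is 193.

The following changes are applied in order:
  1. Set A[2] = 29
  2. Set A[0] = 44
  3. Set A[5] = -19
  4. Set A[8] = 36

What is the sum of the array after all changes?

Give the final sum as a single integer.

Answer: 209

Derivation:
Initial sum: 193
Change 1: A[2] 18 -> 29, delta = 11, sum = 204
Change 2: A[0] 22 -> 44, delta = 22, sum = 226
Change 3: A[5] 33 -> -19, delta = -52, sum = 174
Change 4: A[8] 1 -> 36, delta = 35, sum = 209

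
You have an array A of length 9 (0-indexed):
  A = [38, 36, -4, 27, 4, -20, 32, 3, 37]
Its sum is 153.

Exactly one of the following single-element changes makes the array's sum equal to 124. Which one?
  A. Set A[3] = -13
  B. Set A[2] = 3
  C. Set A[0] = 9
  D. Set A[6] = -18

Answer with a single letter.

Answer: C

Derivation:
Option A: A[3] 27->-13, delta=-40, new_sum=153+(-40)=113
Option B: A[2] -4->3, delta=7, new_sum=153+(7)=160
Option C: A[0] 38->9, delta=-29, new_sum=153+(-29)=124 <-- matches target
Option D: A[6] 32->-18, delta=-50, new_sum=153+(-50)=103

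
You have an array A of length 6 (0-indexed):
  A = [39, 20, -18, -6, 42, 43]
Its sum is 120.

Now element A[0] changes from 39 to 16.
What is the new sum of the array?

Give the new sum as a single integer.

Answer: 97

Derivation:
Old value at index 0: 39
New value at index 0: 16
Delta = 16 - 39 = -23
New sum = old_sum + delta = 120 + (-23) = 97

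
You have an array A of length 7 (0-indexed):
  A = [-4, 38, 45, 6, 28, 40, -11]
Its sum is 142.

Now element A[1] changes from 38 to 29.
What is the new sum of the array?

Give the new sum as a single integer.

Old value at index 1: 38
New value at index 1: 29
Delta = 29 - 38 = -9
New sum = old_sum + delta = 142 + (-9) = 133

Answer: 133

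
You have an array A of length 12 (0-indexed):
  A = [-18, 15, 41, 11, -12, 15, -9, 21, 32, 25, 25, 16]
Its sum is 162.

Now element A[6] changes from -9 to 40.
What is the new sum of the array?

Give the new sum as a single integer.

Old value at index 6: -9
New value at index 6: 40
Delta = 40 - -9 = 49
New sum = old_sum + delta = 162 + (49) = 211

Answer: 211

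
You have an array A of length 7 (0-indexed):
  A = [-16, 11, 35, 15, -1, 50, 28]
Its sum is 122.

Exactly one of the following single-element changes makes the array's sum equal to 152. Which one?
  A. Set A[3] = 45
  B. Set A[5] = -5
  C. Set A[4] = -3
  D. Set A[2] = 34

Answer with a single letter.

Option A: A[3] 15->45, delta=30, new_sum=122+(30)=152 <-- matches target
Option B: A[5] 50->-5, delta=-55, new_sum=122+(-55)=67
Option C: A[4] -1->-3, delta=-2, new_sum=122+(-2)=120
Option D: A[2] 35->34, delta=-1, new_sum=122+(-1)=121

Answer: A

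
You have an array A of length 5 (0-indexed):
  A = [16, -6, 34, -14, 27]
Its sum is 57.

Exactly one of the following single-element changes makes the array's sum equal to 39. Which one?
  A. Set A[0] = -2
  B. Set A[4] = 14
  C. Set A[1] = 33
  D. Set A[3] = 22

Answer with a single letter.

Option A: A[0] 16->-2, delta=-18, new_sum=57+(-18)=39 <-- matches target
Option B: A[4] 27->14, delta=-13, new_sum=57+(-13)=44
Option C: A[1] -6->33, delta=39, new_sum=57+(39)=96
Option D: A[3] -14->22, delta=36, new_sum=57+(36)=93

Answer: A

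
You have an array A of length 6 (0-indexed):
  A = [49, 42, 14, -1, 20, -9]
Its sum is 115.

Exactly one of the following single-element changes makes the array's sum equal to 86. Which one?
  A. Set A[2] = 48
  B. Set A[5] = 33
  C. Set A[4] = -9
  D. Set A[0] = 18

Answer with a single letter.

Answer: C

Derivation:
Option A: A[2] 14->48, delta=34, new_sum=115+(34)=149
Option B: A[5] -9->33, delta=42, new_sum=115+(42)=157
Option C: A[4] 20->-9, delta=-29, new_sum=115+(-29)=86 <-- matches target
Option D: A[0] 49->18, delta=-31, new_sum=115+(-31)=84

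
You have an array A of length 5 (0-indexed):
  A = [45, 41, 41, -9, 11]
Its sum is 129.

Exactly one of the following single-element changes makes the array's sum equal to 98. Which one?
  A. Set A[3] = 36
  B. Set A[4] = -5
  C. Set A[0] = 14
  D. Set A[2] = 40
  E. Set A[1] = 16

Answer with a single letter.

Option A: A[3] -9->36, delta=45, new_sum=129+(45)=174
Option B: A[4] 11->-5, delta=-16, new_sum=129+(-16)=113
Option C: A[0] 45->14, delta=-31, new_sum=129+(-31)=98 <-- matches target
Option D: A[2] 41->40, delta=-1, new_sum=129+(-1)=128
Option E: A[1] 41->16, delta=-25, new_sum=129+(-25)=104

Answer: C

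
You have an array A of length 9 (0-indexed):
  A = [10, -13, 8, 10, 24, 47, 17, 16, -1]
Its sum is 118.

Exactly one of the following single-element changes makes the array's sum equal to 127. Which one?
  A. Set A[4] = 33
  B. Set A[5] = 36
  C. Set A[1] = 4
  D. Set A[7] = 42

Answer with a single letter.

Answer: A

Derivation:
Option A: A[4] 24->33, delta=9, new_sum=118+(9)=127 <-- matches target
Option B: A[5] 47->36, delta=-11, new_sum=118+(-11)=107
Option C: A[1] -13->4, delta=17, new_sum=118+(17)=135
Option D: A[7] 16->42, delta=26, new_sum=118+(26)=144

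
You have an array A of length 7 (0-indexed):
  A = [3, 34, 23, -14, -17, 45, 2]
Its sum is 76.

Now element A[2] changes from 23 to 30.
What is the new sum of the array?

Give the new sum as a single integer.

Answer: 83

Derivation:
Old value at index 2: 23
New value at index 2: 30
Delta = 30 - 23 = 7
New sum = old_sum + delta = 76 + (7) = 83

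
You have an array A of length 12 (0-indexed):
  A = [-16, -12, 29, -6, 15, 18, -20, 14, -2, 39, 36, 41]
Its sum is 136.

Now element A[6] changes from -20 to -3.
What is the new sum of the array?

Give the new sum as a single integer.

Answer: 153

Derivation:
Old value at index 6: -20
New value at index 6: -3
Delta = -3 - -20 = 17
New sum = old_sum + delta = 136 + (17) = 153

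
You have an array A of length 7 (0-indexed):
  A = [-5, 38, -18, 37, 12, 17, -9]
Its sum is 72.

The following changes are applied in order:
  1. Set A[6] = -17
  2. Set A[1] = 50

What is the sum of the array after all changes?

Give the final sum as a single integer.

Answer: 76

Derivation:
Initial sum: 72
Change 1: A[6] -9 -> -17, delta = -8, sum = 64
Change 2: A[1] 38 -> 50, delta = 12, sum = 76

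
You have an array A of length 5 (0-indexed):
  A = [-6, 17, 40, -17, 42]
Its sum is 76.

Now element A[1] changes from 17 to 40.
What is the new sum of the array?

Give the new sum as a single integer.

Answer: 99

Derivation:
Old value at index 1: 17
New value at index 1: 40
Delta = 40 - 17 = 23
New sum = old_sum + delta = 76 + (23) = 99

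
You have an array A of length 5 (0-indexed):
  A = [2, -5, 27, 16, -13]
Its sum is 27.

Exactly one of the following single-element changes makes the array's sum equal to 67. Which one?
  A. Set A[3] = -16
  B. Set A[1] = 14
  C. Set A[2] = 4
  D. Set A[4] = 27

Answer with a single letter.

Answer: D

Derivation:
Option A: A[3] 16->-16, delta=-32, new_sum=27+(-32)=-5
Option B: A[1] -5->14, delta=19, new_sum=27+(19)=46
Option C: A[2] 27->4, delta=-23, new_sum=27+(-23)=4
Option D: A[4] -13->27, delta=40, new_sum=27+(40)=67 <-- matches target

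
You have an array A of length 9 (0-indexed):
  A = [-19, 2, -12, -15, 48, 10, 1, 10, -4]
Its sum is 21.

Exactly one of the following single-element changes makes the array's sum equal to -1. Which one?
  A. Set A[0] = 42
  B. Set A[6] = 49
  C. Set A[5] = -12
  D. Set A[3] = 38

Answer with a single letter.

Option A: A[0] -19->42, delta=61, new_sum=21+(61)=82
Option B: A[6] 1->49, delta=48, new_sum=21+(48)=69
Option C: A[5] 10->-12, delta=-22, new_sum=21+(-22)=-1 <-- matches target
Option D: A[3] -15->38, delta=53, new_sum=21+(53)=74

Answer: C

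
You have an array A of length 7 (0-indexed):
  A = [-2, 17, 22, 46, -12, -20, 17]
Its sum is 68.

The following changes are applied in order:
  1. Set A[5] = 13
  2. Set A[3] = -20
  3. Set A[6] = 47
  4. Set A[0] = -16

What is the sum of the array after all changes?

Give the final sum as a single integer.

Initial sum: 68
Change 1: A[5] -20 -> 13, delta = 33, sum = 101
Change 2: A[3] 46 -> -20, delta = -66, sum = 35
Change 3: A[6] 17 -> 47, delta = 30, sum = 65
Change 4: A[0] -2 -> -16, delta = -14, sum = 51

Answer: 51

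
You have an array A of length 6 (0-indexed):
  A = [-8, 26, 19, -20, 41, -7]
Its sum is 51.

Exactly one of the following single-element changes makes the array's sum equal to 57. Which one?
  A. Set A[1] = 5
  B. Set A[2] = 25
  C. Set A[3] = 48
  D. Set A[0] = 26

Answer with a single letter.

Answer: B

Derivation:
Option A: A[1] 26->5, delta=-21, new_sum=51+(-21)=30
Option B: A[2] 19->25, delta=6, new_sum=51+(6)=57 <-- matches target
Option C: A[3] -20->48, delta=68, new_sum=51+(68)=119
Option D: A[0] -8->26, delta=34, new_sum=51+(34)=85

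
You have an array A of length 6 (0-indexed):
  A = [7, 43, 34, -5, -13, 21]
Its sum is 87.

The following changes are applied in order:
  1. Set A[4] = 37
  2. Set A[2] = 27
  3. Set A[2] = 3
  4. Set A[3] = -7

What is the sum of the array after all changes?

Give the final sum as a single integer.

Initial sum: 87
Change 1: A[4] -13 -> 37, delta = 50, sum = 137
Change 2: A[2] 34 -> 27, delta = -7, sum = 130
Change 3: A[2] 27 -> 3, delta = -24, sum = 106
Change 4: A[3] -5 -> -7, delta = -2, sum = 104

Answer: 104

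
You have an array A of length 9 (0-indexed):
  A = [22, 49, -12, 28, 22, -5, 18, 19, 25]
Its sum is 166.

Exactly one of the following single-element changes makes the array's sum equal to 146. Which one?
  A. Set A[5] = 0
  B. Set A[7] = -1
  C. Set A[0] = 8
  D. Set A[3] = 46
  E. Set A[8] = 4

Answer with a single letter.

Answer: B

Derivation:
Option A: A[5] -5->0, delta=5, new_sum=166+(5)=171
Option B: A[7] 19->-1, delta=-20, new_sum=166+(-20)=146 <-- matches target
Option C: A[0] 22->8, delta=-14, new_sum=166+(-14)=152
Option D: A[3] 28->46, delta=18, new_sum=166+(18)=184
Option E: A[8] 25->4, delta=-21, new_sum=166+(-21)=145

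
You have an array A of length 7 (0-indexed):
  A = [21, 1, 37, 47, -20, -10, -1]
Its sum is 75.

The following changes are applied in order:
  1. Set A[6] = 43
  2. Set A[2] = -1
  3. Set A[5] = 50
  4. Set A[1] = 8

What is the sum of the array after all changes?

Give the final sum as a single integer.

Initial sum: 75
Change 1: A[6] -1 -> 43, delta = 44, sum = 119
Change 2: A[2] 37 -> -1, delta = -38, sum = 81
Change 3: A[5] -10 -> 50, delta = 60, sum = 141
Change 4: A[1] 1 -> 8, delta = 7, sum = 148

Answer: 148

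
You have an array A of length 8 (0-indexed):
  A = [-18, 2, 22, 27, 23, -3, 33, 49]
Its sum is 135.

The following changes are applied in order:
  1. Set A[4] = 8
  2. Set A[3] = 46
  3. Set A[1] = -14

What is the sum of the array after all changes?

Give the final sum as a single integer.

Answer: 123

Derivation:
Initial sum: 135
Change 1: A[4] 23 -> 8, delta = -15, sum = 120
Change 2: A[3] 27 -> 46, delta = 19, sum = 139
Change 3: A[1] 2 -> -14, delta = -16, sum = 123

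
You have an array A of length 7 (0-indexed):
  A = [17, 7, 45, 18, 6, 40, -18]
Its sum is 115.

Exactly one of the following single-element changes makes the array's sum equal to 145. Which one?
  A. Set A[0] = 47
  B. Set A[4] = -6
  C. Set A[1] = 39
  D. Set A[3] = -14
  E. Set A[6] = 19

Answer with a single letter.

Answer: A

Derivation:
Option A: A[0] 17->47, delta=30, new_sum=115+(30)=145 <-- matches target
Option B: A[4] 6->-6, delta=-12, new_sum=115+(-12)=103
Option C: A[1] 7->39, delta=32, new_sum=115+(32)=147
Option D: A[3] 18->-14, delta=-32, new_sum=115+(-32)=83
Option E: A[6] -18->19, delta=37, new_sum=115+(37)=152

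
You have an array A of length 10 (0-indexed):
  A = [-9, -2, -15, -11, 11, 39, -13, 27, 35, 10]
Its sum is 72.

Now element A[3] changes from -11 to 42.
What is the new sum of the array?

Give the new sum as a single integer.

Old value at index 3: -11
New value at index 3: 42
Delta = 42 - -11 = 53
New sum = old_sum + delta = 72 + (53) = 125

Answer: 125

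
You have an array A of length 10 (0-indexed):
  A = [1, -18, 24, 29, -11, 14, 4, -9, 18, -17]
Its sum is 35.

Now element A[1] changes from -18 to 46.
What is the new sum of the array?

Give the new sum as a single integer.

Old value at index 1: -18
New value at index 1: 46
Delta = 46 - -18 = 64
New sum = old_sum + delta = 35 + (64) = 99

Answer: 99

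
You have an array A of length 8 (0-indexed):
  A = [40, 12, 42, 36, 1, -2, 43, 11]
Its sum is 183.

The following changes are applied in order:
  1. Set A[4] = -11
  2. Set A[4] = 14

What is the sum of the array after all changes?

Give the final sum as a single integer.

Initial sum: 183
Change 1: A[4] 1 -> -11, delta = -12, sum = 171
Change 2: A[4] -11 -> 14, delta = 25, sum = 196

Answer: 196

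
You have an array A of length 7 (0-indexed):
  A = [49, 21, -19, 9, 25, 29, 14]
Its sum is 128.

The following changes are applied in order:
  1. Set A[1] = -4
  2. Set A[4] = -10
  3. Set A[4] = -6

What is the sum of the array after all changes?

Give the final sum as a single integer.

Initial sum: 128
Change 1: A[1] 21 -> -4, delta = -25, sum = 103
Change 2: A[4] 25 -> -10, delta = -35, sum = 68
Change 3: A[4] -10 -> -6, delta = 4, sum = 72

Answer: 72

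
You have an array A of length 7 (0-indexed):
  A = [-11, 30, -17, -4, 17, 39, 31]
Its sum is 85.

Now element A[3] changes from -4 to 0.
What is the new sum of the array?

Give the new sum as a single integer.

Answer: 89

Derivation:
Old value at index 3: -4
New value at index 3: 0
Delta = 0 - -4 = 4
New sum = old_sum + delta = 85 + (4) = 89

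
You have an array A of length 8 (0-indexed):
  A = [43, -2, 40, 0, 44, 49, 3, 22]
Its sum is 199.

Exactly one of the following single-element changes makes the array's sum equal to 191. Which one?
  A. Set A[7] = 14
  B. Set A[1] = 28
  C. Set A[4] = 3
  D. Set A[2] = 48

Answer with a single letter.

Option A: A[7] 22->14, delta=-8, new_sum=199+(-8)=191 <-- matches target
Option B: A[1] -2->28, delta=30, new_sum=199+(30)=229
Option C: A[4] 44->3, delta=-41, new_sum=199+(-41)=158
Option D: A[2] 40->48, delta=8, new_sum=199+(8)=207

Answer: A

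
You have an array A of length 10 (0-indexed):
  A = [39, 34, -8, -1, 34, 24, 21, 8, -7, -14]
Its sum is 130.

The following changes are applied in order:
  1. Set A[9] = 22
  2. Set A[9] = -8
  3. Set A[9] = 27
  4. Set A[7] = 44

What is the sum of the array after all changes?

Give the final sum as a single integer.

Answer: 207

Derivation:
Initial sum: 130
Change 1: A[9] -14 -> 22, delta = 36, sum = 166
Change 2: A[9] 22 -> -8, delta = -30, sum = 136
Change 3: A[9] -8 -> 27, delta = 35, sum = 171
Change 4: A[7] 8 -> 44, delta = 36, sum = 207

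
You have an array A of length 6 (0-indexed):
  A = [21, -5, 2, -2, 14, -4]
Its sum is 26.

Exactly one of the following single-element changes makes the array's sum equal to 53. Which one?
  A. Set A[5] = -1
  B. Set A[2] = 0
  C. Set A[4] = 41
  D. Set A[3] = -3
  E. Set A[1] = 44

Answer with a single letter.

Answer: C

Derivation:
Option A: A[5] -4->-1, delta=3, new_sum=26+(3)=29
Option B: A[2] 2->0, delta=-2, new_sum=26+(-2)=24
Option C: A[4] 14->41, delta=27, new_sum=26+(27)=53 <-- matches target
Option D: A[3] -2->-3, delta=-1, new_sum=26+(-1)=25
Option E: A[1] -5->44, delta=49, new_sum=26+(49)=75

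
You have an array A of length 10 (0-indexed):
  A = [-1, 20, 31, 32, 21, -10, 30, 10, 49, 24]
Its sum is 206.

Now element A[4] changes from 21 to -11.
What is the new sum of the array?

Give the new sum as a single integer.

Answer: 174

Derivation:
Old value at index 4: 21
New value at index 4: -11
Delta = -11 - 21 = -32
New sum = old_sum + delta = 206 + (-32) = 174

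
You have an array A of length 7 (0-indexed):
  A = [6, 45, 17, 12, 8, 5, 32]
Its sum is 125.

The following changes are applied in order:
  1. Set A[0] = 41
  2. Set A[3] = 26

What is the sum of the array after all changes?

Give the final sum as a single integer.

Initial sum: 125
Change 1: A[0] 6 -> 41, delta = 35, sum = 160
Change 2: A[3] 12 -> 26, delta = 14, sum = 174

Answer: 174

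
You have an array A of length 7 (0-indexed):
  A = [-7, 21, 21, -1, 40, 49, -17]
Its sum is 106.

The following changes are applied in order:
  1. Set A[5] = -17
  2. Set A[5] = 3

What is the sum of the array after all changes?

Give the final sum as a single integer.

Initial sum: 106
Change 1: A[5] 49 -> -17, delta = -66, sum = 40
Change 2: A[5] -17 -> 3, delta = 20, sum = 60

Answer: 60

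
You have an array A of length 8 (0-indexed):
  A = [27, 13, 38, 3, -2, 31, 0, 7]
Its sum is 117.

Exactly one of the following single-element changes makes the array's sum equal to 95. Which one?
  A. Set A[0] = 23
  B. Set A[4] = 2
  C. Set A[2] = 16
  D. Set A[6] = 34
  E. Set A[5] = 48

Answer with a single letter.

Option A: A[0] 27->23, delta=-4, new_sum=117+(-4)=113
Option B: A[4] -2->2, delta=4, new_sum=117+(4)=121
Option C: A[2] 38->16, delta=-22, new_sum=117+(-22)=95 <-- matches target
Option D: A[6] 0->34, delta=34, new_sum=117+(34)=151
Option E: A[5] 31->48, delta=17, new_sum=117+(17)=134

Answer: C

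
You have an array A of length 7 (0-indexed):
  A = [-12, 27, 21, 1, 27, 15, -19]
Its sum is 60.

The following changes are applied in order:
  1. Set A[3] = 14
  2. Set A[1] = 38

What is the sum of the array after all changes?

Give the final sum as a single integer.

Answer: 84

Derivation:
Initial sum: 60
Change 1: A[3] 1 -> 14, delta = 13, sum = 73
Change 2: A[1] 27 -> 38, delta = 11, sum = 84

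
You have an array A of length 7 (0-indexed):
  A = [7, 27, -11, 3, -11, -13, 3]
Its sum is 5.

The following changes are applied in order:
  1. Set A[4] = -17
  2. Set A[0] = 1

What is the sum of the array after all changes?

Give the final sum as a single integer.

Initial sum: 5
Change 1: A[4] -11 -> -17, delta = -6, sum = -1
Change 2: A[0] 7 -> 1, delta = -6, sum = -7

Answer: -7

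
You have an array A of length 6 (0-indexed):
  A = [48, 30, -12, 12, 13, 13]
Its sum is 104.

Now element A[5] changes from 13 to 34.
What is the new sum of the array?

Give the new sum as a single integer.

Old value at index 5: 13
New value at index 5: 34
Delta = 34 - 13 = 21
New sum = old_sum + delta = 104 + (21) = 125

Answer: 125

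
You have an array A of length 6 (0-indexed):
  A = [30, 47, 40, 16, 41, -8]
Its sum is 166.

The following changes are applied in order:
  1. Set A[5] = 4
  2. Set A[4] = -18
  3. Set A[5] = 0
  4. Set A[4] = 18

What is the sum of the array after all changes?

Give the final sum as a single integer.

Answer: 151

Derivation:
Initial sum: 166
Change 1: A[5] -8 -> 4, delta = 12, sum = 178
Change 2: A[4] 41 -> -18, delta = -59, sum = 119
Change 3: A[5] 4 -> 0, delta = -4, sum = 115
Change 4: A[4] -18 -> 18, delta = 36, sum = 151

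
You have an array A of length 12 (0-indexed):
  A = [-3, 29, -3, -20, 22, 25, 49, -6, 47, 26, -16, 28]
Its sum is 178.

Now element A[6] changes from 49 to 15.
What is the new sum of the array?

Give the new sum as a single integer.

Old value at index 6: 49
New value at index 6: 15
Delta = 15 - 49 = -34
New sum = old_sum + delta = 178 + (-34) = 144

Answer: 144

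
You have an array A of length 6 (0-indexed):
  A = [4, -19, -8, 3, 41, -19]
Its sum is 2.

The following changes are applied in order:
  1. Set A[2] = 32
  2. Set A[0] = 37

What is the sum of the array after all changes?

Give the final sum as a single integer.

Answer: 75

Derivation:
Initial sum: 2
Change 1: A[2] -8 -> 32, delta = 40, sum = 42
Change 2: A[0] 4 -> 37, delta = 33, sum = 75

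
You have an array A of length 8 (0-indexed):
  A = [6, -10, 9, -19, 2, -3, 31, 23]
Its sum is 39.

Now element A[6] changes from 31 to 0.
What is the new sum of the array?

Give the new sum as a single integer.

Answer: 8

Derivation:
Old value at index 6: 31
New value at index 6: 0
Delta = 0 - 31 = -31
New sum = old_sum + delta = 39 + (-31) = 8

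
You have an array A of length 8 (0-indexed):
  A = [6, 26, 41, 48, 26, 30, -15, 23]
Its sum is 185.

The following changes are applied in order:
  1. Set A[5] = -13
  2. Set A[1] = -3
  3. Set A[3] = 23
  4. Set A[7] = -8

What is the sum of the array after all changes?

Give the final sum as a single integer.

Initial sum: 185
Change 1: A[5] 30 -> -13, delta = -43, sum = 142
Change 2: A[1] 26 -> -3, delta = -29, sum = 113
Change 3: A[3] 48 -> 23, delta = -25, sum = 88
Change 4: A[7] 23 -> -8, delta = -31, sum = 57

Answer: 57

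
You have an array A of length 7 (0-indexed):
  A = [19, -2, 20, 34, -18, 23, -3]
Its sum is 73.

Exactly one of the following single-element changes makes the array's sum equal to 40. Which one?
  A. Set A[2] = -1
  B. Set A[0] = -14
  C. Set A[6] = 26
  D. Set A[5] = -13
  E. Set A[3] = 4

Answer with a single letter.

Answer: B

Derivation:
Option A: A[2] 20->-1, delta=-21, new_sum=73+(-21)=52
Option B: A[0] 19->-14, delta=-33, new_sum=73+(-33)=40 <-- matches target
Option C: A[6] -3->26, delta=29, new_sum=73+(29)=102
Option D: A[5] 23->-13, delta=-36, new_sum=73+(-36)=37
Option E: A[3] 34->4, delta=-30, new_sum=73+(-30)=43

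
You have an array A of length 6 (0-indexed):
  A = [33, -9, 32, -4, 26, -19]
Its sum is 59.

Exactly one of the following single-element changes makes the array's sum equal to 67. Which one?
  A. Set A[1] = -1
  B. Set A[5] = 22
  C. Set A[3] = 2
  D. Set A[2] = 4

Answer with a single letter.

Answer: A

Derivation:
Option A: A[1] -9->-1, delta=8, new_sum=59+(8)=67 <-- matches target
Option B: A[5] -19->22, delta=41, new_sum=59+(41)=100
Option C: A[3] -4->2, delta=6, new_sum=59+(6)=65
Option D: A[2] 32->4, delta=-28, new_sum=59+(-28)=31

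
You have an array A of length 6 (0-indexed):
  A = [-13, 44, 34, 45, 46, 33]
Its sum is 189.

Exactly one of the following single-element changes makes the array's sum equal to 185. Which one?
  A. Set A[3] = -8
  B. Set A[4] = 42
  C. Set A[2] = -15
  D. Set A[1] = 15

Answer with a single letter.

Option A: A[3] 45->-8, delta=-53, new_sum=189+(-53)=136
Option B: A[4] 46->42, delta=-4, new_sum=189+(-4)=185 <-- matches target
Option C: A[2] 34->-15, delta=-49, new_sum=189+(-49)=140
Option D: A[1] 44->15, delta=-29, new_sum=189+(-29)=160

Answer: B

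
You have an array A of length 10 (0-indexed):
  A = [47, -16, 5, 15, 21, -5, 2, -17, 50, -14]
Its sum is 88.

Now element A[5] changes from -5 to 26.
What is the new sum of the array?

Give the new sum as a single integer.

Old value at index 5: -5
New value at index 5: 26
Delta = 26 - -5 = 31
New sum = old_sum + delta = 88 + (31) = 119

Answer: 119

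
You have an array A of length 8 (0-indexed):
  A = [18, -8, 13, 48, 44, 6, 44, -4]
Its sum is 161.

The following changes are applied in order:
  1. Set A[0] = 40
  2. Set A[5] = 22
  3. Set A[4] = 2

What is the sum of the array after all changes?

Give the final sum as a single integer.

Answer: 157

Derivation:
Initial sum: 161
Change 1: A[0] 18 -> 40, delta = 22, sum = 183
Change 2: A[5] 6 -> 22, delta = 16, sum = 199
Change 3: A[4] 44 -> 2, delta = -42, sum = 157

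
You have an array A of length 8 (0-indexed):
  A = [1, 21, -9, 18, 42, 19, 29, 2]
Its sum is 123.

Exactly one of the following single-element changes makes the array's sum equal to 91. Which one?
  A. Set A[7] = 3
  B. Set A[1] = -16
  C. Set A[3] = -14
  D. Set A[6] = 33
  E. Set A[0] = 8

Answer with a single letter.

Option A: A[7] 2->3, delta=1, new_sum=123+(1)=124
Option B: A[1] 21->-16, delta=-37, new_sum=123+(-37)=86
Option C: A[3] 18->-14, delta=-32, new_sum=123+(-32)=91 <-- matches target
Option D: A[6] 29->33, delta=4, new_sum=123+(4)=127
Option E: A[0] 1->8, delta=7, new_sum=123+(7)=130

Answer: C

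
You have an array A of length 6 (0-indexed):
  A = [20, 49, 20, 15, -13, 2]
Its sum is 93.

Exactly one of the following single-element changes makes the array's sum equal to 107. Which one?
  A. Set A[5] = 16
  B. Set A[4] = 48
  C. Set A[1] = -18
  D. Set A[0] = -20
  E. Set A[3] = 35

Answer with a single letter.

Option A: A[5] 2->16, delta=14, new_sum=93+(14)=107 <-- matches target
Option B: A[4] -13->48, delta=61, new_sum=93+(61)=154
Option C: A[1] 49->-18, delta=-67, new_sum=93+(-67)=26
Option D: A[0] 20->-20, delta=-40, new_sum=93+(-40)=53
Option E: A[3] 15->35, delta=20, new_sum=93+(20)=113

Answer: A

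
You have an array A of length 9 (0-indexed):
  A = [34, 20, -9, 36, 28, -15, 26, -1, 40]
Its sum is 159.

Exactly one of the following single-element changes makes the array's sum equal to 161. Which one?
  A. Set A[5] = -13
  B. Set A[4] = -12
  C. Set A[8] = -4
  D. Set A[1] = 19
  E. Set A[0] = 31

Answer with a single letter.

Answer: A

Derivation:
Option A: A[5] -15->-13, delta=2, new_sum=159+(2)=161 <-- matches target
Option B: A[4] 28->-12, delta=-40, new_sum=159+(-40)=119
Option C: A[8] 40->-4, delta=-44, new_sum=159+(-44)=115
Option D: A[1] 20->19, delta=-1, new_sum=159+(-1)=158
Option E: A[0] 34->31, delta=-3, new_sum=159+(-3)=156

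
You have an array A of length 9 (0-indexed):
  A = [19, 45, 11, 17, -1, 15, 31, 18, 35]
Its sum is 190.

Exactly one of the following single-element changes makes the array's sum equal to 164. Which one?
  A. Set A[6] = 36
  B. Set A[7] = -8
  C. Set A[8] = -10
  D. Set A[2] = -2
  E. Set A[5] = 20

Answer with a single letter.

Option A: A[6] 31->36, delta=5, new_sum=190+(5)=195
Option B: A[7] 18->-8, delta=-26, new_sum=190+(-26)=164 <-- matches target
Option C: A[8] 35->-10, delta=-45, new_sum=190+(-45)=145
Option D: A[2] 11->-2, delta=-13, new_sum=190+(-13)=177
Option E: A[5] 15->20, delta=5, new_sum=190+(5)=195

Answer: B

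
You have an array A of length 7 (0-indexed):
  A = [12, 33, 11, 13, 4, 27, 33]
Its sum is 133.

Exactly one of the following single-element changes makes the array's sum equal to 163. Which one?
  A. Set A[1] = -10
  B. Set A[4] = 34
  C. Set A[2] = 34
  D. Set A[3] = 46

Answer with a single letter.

Answer: B

Derivation:
Option A: A[1] 33->-10, delta=-43, new_sum=133+(-43)=90
Option B: A[4] 4->34, delta=30, new_sum=133+(30)=163 <-- matches target
Option C: A[2] 11->34, delta=23, new_sum=133+(23)=156
Option D: A[3] 13->46, delta=33, new_sum=133+(33)=166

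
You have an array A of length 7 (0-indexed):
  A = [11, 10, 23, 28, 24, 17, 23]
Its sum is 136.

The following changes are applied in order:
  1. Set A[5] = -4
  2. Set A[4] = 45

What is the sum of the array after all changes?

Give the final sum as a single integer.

Initial sum: 136
Change 1: A[5] 17 -> -4, delta = -21, sum = 115
Change 2: A[4] 24 -> 45, delta = 21, sum = 136

Answer: 136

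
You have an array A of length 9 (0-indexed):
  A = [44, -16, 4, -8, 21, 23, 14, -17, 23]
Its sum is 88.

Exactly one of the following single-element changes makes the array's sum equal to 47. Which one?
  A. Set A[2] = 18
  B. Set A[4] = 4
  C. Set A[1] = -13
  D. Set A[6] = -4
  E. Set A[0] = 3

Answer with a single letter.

Option A: A[2] 4->18, delta=14, new_sum=88+(14)=102
Option B: A[4] 21->4, delta=-17, new_sum=88+(-17)=71
Option C: A[1] -16->-13, delta=3, new_sum=88+(3)=91
Option D: A[6] 14->-4, delta=-18, new_sum=88+(-18)=70
Option E: A[0] 44->3, delta=-41, new_sum=88+(-41)=47 <-- matches target

Answer: E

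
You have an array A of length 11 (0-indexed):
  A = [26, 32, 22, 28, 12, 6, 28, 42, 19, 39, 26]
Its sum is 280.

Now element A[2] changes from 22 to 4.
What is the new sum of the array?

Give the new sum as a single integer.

Answer: 262

Derivation:
Old value at index 2: 22
New value at index 2: 4
Delta = 4 - 22 = -18
New sum = old_sum + delta = 280 + (-18) = 262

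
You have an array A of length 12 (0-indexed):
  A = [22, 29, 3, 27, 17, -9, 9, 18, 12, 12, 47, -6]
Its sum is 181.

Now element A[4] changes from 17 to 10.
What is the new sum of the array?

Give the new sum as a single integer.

Old value at index 4: 17
New value at index 4: 10
Delta = 10 - 17 = -7
New sum = old_sum + delta = 181 + (-7) = 174

Answer: 174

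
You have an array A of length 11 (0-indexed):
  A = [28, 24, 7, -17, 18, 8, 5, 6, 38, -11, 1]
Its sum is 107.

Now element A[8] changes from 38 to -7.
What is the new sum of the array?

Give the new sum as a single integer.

Answer: 62

Derivation:
Old value at index 8: 38
New value at index 8: -7
Delta = -7 - 38 = -45
New sum = old_sum + delta = 107 + (-45) = 62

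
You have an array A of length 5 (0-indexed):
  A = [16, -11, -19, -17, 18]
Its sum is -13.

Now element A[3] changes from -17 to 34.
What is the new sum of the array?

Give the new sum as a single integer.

Answer: 38

Derivation:
Old value at index 3: -17
New value at index 3: 34
Delta = 34 - -17 = 51
New sum = old_sum + delta = -13 + (51) = 38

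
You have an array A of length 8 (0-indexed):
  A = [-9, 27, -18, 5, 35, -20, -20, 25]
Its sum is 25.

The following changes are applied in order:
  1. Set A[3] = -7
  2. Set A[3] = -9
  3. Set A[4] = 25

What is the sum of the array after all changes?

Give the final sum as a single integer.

Initial sum: 25
Change 1: A[3] 5 -> -7, delta = -12, sum = 13
Change 2: A[3] -7 -> -9, delta = -2, sum = 11
Change 3: A[4] 35 -> 25, delta = -10, sum = 1

Answer: 1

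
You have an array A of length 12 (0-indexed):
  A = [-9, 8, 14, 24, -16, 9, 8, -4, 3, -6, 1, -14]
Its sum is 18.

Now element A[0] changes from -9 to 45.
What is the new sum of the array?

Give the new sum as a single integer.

Answer: 72

Derivation:
Old value at index 0: -9
New value at index 0: 45
Delta = 45 - -9 = 54
New sum = old_sum + delta = 18 + (54) = 72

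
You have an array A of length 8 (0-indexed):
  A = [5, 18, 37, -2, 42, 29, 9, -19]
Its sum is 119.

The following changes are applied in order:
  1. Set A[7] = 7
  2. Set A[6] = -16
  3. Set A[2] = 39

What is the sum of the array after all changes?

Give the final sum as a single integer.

Answer: 122

Derivation:
Initial sum: 119
Change 1: A[7] -19 -> 7, delta = 26, sum = 145
Change 2: A[6] 9 -> -16, delta = -25, sum = 120
Change 3: A[2] 37 -> 39, delta = 2, sum = 122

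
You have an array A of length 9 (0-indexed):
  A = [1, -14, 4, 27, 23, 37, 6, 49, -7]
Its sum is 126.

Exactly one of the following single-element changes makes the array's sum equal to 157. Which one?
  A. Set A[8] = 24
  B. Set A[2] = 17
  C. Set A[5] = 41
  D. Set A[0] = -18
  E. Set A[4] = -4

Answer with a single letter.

Option A: A[8] -7->24, delta=31, new_sum=126+(31)=157 <-- matches target
Option B: A[2] 4->17, delta=13, new_sum=126+(13)=139
Option C: A[5] 37->41, delta=4, new_sum=126+(4)=130
Option D: A[0] 1->-18, delta=-19, new_sum=126+(-19)=107
Option E: A[4] 23->-4, delta=-27, new_sum=126+(-27)=99

Answer: A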